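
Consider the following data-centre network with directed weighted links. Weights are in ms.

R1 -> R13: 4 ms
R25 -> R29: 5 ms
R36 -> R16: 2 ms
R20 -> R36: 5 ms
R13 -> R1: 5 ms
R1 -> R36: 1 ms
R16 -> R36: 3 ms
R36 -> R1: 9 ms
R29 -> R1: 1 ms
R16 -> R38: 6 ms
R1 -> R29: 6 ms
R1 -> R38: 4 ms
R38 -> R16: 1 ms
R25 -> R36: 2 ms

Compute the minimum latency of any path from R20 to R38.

Candidate routes:
R20 - R36 - R16 - R38: 5+2+6 = 13
R20 - R36 - R1 - R38: 5+9+4 = 18
Cheapest is R20 - R36 - R16 - R38 at 13 ms.

13 ms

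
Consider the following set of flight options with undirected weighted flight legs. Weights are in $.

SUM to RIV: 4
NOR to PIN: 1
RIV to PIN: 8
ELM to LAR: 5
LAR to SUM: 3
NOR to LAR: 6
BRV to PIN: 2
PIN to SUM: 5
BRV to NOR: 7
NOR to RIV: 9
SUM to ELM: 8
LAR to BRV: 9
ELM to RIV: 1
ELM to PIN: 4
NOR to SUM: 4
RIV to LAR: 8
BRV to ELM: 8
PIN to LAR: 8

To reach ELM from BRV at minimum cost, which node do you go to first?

Enumerating some paths:
BRV–ELM: 8 = 8
BRV–PIN–RIV–ELM: 2+8+1 = 11
BRV–PIN–ELM: 2+4 = 6
The minimum is $6 via BRV–PIN–ELM.
So from BRV the first move is to PIN.

PIN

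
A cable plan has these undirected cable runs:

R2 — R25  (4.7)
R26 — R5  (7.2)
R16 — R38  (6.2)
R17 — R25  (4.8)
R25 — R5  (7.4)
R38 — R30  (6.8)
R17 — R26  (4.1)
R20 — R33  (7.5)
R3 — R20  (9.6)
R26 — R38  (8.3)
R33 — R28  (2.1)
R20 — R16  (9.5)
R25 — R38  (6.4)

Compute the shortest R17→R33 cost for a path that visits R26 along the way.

35.6

Best R17 to R26: R17 → R26 costing 4.1
Shortest R26→R33: R26 → R38 → R16 → R20 → R33 = 31.5
Total via R26: 4.1 + 31.5 = 35.6.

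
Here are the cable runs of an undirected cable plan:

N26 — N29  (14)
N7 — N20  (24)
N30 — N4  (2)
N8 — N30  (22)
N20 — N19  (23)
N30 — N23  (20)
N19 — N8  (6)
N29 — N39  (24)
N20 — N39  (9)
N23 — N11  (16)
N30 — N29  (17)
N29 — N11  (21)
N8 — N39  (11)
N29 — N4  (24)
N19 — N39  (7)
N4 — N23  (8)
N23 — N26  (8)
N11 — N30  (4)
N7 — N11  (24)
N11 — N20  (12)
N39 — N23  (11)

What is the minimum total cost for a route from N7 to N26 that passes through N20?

52

Best N7 to N20: N7 → N20 costing 24
Shortest N20→N26: N20 → N39 → N23 → N26 = 28
Total via N20: 24 + 28 = 52.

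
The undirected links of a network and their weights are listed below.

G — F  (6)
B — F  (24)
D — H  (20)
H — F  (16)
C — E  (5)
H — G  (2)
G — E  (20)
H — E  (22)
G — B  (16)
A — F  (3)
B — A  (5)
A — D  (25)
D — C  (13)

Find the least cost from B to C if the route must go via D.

43

Best B to D: B–A–D costing 30
Shortest D→C: D–C = 13
Total via D: 30 + 13 = 43.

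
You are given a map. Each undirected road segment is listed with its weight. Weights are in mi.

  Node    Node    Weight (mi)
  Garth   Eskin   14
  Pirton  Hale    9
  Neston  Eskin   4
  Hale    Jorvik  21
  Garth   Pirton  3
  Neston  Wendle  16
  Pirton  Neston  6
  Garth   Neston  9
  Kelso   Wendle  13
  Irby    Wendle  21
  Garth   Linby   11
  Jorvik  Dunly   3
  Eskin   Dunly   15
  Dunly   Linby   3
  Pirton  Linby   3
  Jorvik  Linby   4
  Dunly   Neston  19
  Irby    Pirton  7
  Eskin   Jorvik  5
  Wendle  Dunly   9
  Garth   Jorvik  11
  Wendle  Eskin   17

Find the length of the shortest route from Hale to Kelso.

Enumerating some paths:
Hale–Jorvik–Dunly–Wendle–Kelso: 21+3+9+13 = 46
Hale–Pirton–Neston–Wendle–Kelso: 9+6+16+13 = 44
Hale–Pirton–Linby–Dunly–Wendle–Kelso: 9+3+3+9+13 = 37
Hale–Pirton–Linby–Jorvik–Dunly–Wendle–Kelso: 9+3+4+3+9+13 = 41
Cheapest is Hale–Pirton–Linby–Dunly–Wendle–Kelso at 37 mi.

37 mi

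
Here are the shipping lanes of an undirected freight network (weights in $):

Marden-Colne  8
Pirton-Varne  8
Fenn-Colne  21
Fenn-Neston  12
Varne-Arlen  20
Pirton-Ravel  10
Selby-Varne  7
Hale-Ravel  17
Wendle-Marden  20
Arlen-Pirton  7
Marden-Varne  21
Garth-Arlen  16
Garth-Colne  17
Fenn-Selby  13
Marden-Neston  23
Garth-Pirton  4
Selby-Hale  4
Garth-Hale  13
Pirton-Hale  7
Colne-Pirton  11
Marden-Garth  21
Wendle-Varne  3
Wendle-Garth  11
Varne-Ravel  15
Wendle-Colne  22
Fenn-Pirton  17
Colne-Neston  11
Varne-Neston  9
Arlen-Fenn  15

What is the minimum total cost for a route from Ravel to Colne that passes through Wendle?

Best Ravel to Wendle: Ravel–Varne–Wendle costing 18
Best Wendle to Colne: Wendle–Colne costing 22
Total via Wendle: 18 + 22 = $40.

$40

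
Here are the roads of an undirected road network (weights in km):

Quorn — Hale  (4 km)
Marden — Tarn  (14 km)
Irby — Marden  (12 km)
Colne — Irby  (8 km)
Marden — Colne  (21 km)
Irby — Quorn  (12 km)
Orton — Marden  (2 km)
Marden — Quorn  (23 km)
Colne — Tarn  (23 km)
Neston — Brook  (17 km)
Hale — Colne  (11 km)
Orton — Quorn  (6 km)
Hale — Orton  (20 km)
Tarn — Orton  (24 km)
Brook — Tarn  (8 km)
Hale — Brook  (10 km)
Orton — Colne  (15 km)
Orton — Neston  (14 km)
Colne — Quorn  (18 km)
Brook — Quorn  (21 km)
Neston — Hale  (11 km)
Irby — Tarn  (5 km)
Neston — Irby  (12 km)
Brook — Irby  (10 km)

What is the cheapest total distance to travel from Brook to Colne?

Candidate routes:
Brook → Tarn → Irby → Colne: 8+5+8 = 21
Brook → Irby → Colne: 10+8 = 18
The minimum is 18 km via Brook → Irby → Colne.

18 km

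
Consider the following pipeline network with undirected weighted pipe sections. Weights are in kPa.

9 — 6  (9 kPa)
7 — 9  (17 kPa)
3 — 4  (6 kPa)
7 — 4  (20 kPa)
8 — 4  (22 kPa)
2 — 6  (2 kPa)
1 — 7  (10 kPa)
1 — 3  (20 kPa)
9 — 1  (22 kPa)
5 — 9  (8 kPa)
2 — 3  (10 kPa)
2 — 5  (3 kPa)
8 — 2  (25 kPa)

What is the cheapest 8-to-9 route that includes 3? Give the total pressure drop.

49 kPa

Shortest 8→3: 8–4–3 = 28
Best 3 to 9: 3–2–6–9 costing 21
Total via 3: 28 + 21 = 49 kPa.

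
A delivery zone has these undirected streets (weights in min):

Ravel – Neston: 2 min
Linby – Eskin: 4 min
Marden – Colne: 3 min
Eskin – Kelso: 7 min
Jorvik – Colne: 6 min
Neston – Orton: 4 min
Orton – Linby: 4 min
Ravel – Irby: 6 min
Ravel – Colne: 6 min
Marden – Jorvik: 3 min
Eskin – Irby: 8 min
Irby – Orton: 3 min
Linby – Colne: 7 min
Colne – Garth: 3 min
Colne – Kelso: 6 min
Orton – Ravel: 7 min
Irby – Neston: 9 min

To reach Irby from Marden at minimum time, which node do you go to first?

Compare a few routes:
Marden - Colne - Linby - Orton - Irby: 3+7+4+3 = 17
Marden - Colne - Ravel - Neston - Orton - Irby: 3+6+2+4+3 = 18
Marden - Colne - Ravel - Orton - Irby: 3+6+7+3 = 19
Marden - Colne - Ravel - Irby: 3+6+6 = 15
The minimum is 15 min via Marden - Colne - Ravel - Irby.
So from Marden the first move is to Colne.

Colne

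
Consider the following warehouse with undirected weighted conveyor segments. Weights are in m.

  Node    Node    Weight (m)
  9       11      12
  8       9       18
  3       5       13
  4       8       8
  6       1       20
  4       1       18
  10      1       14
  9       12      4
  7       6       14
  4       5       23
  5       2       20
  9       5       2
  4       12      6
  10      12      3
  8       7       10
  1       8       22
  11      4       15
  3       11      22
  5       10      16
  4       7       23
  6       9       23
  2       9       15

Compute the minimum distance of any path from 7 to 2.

43 m

Running Dijkstra from 7:
7: 0
8: 10  (via 7)
6: 14  (via 7)
4: 18  (via 8)
12: 24  (via 4)
10: 27  (via 12)
9: 28  (via 8)
5: 30  (via 9)
1: 32  (via 8)
11: 33  (via 4)
2: 43  (via 9)
Shortest route: 7–8–9–2 = 43 m.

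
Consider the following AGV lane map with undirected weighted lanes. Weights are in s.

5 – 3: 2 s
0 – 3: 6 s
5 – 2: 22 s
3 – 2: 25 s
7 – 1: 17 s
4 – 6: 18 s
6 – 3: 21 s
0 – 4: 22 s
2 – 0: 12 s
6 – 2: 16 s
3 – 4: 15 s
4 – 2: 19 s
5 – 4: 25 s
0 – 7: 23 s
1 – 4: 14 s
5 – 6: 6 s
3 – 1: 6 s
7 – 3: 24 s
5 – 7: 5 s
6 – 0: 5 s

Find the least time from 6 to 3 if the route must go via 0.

11 s

Shortest 6→0: 6 → 0 = 5
Best 0 to 3: 0 → 3 costing 6
Total via 0: 5 + 6 = 11 s.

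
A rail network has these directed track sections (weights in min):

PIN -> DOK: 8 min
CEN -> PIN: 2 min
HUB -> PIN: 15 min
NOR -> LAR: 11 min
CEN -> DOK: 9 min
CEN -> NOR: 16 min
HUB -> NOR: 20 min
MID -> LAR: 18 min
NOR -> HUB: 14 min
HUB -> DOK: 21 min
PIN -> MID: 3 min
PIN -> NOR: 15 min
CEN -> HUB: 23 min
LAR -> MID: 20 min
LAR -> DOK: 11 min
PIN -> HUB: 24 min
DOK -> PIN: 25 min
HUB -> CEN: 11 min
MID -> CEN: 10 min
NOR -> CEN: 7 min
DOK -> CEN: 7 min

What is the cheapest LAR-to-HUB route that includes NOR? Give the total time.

Best LAR to NOR: LAR–DOK–CEN–NOR costing 34
Best NOR to HUB: NOR–HUB costing 14
Total via NOR: 34 + 14 = 48 min.

48 min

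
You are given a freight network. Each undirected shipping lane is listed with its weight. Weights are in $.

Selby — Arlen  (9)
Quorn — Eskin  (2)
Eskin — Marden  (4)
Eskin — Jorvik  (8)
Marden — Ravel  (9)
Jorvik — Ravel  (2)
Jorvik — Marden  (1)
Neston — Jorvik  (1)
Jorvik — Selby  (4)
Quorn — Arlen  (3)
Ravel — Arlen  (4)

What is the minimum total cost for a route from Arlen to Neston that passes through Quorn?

$11

Best Arlen to Quorn: Arlen → Quorn costing 3
Best Quorn to Neston: Quorn → Eskin → Marden → Jorvik → Neston costing 8
Total via Quorn: 3 + 8 = $11.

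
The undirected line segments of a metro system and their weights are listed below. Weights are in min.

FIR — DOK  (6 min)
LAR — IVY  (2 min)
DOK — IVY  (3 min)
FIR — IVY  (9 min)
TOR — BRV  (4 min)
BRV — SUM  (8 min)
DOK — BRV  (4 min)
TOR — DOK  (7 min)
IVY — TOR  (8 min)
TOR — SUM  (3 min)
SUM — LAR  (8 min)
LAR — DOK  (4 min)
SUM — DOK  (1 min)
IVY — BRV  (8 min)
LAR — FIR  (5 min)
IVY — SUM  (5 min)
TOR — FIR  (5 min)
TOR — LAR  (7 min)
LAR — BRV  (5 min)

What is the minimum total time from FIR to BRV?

Shortest distances from FIR:
FIR: 0
TOR: 5  (via FIR)
LAR: 5  (via FIR)
DOK: 6  (via FIR)
IVY: 7  (via LAR)
SUM: 7  (via DOK)
BRV: 9  (via TOR)
Shortest route: FIR → TOR → BRV = 9 min.

9 min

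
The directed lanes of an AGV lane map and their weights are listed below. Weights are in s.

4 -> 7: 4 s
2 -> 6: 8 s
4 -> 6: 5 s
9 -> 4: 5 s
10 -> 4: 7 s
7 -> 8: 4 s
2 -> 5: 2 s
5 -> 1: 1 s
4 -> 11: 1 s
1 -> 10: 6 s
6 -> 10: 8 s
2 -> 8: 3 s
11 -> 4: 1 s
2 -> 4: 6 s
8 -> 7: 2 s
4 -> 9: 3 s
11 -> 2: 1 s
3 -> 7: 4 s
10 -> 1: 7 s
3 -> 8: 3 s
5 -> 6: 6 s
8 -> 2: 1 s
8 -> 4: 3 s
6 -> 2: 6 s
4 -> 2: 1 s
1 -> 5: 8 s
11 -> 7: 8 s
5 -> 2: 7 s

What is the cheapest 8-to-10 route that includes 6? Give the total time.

Best 8 to 6: 8 → 4 → 6 costing 8
Shortest 6→10: 6 → 10 = 8
Total via 6: 8 + 8 = 16 s.

16 s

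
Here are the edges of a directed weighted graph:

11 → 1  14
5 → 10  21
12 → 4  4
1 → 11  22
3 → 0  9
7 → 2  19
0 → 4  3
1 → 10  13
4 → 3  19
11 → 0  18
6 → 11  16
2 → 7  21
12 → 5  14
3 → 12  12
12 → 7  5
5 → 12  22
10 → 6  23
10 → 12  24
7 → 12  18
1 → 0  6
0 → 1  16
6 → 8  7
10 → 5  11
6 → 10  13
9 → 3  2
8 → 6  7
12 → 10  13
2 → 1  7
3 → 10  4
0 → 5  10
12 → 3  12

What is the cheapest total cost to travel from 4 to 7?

Enumerating some paths:
4–3–12–7: 19+12+5 = 36
4–3–10–12–7: 19+4+24+5 = 52
The minimum is 36 via 4–3–12–7.

36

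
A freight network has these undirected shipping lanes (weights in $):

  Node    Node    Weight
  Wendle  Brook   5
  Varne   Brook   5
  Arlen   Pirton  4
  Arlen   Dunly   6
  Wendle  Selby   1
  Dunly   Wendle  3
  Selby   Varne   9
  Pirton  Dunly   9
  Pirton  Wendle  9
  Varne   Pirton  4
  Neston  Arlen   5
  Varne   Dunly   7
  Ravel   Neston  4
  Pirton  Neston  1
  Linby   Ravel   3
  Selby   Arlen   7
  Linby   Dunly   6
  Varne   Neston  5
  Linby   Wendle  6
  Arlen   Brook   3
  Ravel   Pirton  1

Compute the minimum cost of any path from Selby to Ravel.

$10

Compare a few routes:
Selby - Wendle - Pirton - Ravel: 1+9+1 = 11
Selby - Wendle - Linby - Ravel: 1+6+3 = 10
Cheapest is Selby - Wendle - Linby - Ravel at $10.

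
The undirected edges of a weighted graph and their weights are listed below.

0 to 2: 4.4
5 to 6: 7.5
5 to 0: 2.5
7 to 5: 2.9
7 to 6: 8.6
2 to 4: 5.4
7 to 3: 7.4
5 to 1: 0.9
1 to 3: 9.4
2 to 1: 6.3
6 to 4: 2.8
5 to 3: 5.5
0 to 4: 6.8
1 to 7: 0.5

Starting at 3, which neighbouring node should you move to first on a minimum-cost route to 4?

Compare a few routes:
3 → 5 → 0 → 4: 5.5+2.5+6.8 = 14.8
3 → 5 → 6 → 4: 5.5+7.5+2.8 = 15.8
Cheapest is 3 → 5 → 0 → 4 at 14.8.
So from 3 the first move is to 5.

5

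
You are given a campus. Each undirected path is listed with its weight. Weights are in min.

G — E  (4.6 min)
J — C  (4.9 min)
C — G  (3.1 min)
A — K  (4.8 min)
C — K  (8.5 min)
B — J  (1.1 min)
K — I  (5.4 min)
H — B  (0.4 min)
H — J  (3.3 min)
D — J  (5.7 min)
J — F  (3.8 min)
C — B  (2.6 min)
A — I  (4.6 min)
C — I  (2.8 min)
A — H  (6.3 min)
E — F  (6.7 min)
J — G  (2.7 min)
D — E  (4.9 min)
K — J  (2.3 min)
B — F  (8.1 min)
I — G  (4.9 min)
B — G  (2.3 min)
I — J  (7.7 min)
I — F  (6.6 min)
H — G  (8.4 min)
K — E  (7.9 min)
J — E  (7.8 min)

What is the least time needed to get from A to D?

12.8 min

Shortest distances from A:
A: 0
I: 4.6  (via A)
K: 4.8  (via A)
H: 6.3  (via A)
B: 6.7  (via H)
J: 7.1  (via K)
C: 7.4  (via I)
G: 9  (via B)
F: 10.9  (via J)
E: 12.7  (via K)
D: 12.8  (via J)
Shortest route: A → K → J → D = 12.8 min.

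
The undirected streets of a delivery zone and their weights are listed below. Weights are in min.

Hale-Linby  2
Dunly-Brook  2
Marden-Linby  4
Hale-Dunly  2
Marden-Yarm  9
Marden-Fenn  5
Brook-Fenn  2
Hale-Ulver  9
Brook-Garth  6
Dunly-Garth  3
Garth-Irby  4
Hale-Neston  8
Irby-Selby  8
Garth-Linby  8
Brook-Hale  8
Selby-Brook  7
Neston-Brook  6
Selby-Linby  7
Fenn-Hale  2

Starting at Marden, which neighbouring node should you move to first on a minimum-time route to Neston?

Compare a few routes:
Marden → Fenn → Hale → Neston: 5+2+8 = 15
Marden → Fenn → Brook → Neston: 5+2+6 = 13
Marden → Linby → Hale → Neston: 4+2+8 = 14
Cheapest is Marden → Fenn → Brook → Neston at 13 min.
So from Marden the first move is to Fenn.

Fenn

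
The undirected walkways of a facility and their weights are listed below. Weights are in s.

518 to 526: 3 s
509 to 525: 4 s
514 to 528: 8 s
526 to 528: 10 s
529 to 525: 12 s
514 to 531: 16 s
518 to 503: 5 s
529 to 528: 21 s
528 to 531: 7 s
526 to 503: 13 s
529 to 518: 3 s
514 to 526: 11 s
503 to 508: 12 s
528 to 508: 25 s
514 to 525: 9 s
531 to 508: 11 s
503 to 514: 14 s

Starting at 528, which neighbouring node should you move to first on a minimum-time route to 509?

Candidate routes:
528 - 526 - 518 - 529 - 525 - 509: 10+3+3+12+4 = 32
528 - 514 - 525 - 509: 8+9+4 = 21
528 - 526 - 514 - 525 - 509: 10+11+9+4 = 34
Cheapest is 528 - 514 - 525 - 509 at 21 s.
So from 528 the first move is to 514.

514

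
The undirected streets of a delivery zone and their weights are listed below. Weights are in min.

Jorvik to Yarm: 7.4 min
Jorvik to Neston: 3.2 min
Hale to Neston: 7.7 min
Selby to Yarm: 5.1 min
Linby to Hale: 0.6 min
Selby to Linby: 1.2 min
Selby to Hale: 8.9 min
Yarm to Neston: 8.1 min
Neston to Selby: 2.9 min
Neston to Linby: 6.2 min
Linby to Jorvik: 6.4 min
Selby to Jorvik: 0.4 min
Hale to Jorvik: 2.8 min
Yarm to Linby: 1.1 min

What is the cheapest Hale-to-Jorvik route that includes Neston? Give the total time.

Best Hale to Neston: Hale–Linby–Selby–Neston costing 4.7
Best Neston to Jorvik: Neston–Jorvik costing 3.2
Total via Neston: 4.7 + 3.2 = 7.9 min.

7.9 min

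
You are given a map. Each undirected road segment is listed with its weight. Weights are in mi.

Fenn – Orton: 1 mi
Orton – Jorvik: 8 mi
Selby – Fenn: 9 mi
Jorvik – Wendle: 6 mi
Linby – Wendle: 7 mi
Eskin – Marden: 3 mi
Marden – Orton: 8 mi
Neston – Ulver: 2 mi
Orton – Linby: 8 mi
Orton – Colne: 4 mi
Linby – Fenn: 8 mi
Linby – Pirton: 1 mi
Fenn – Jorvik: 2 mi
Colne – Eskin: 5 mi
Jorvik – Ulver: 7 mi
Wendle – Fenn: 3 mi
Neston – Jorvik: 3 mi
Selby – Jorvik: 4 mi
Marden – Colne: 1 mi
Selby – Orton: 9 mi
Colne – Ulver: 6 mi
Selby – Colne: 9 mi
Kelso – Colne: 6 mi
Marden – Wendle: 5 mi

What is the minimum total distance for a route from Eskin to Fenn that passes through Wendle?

Shortest Eskin→Wendle: Eskin–Marden–Wendle = 8
Best Wendle to Fenn: Wendle–Fenn costing 3
Total via Wendle: 8 + 3 = 11 mi.

11 mi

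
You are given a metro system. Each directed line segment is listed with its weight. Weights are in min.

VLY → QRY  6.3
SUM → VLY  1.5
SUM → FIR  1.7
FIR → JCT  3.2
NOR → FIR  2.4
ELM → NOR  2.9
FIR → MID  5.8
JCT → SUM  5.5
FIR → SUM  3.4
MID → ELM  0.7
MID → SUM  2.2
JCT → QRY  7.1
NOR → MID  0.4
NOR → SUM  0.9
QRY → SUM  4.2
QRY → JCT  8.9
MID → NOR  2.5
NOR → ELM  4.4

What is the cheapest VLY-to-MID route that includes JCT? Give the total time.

Shortest VLY→JCT: VLY–QRY–JCT = 15.2
Best JCT to MID: JCT–SUM–FIR–MID costing 13
Total via JCT: 15.2 + 13 = 28.2 min.

28.2 min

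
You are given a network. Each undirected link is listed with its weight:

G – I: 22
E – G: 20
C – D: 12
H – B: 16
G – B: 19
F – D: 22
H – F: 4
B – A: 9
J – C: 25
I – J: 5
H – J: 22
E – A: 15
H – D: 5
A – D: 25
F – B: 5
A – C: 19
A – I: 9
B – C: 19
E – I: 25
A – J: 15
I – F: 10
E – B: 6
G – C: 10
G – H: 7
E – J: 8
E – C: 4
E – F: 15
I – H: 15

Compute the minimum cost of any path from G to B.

16

Enumerating some paths:
G → C → E → B: 10+4+6 = 20
G → H → F → B: 7+4+5 = 16
G → B: 19 = 19
Cheapest is G → H → F → B at 16.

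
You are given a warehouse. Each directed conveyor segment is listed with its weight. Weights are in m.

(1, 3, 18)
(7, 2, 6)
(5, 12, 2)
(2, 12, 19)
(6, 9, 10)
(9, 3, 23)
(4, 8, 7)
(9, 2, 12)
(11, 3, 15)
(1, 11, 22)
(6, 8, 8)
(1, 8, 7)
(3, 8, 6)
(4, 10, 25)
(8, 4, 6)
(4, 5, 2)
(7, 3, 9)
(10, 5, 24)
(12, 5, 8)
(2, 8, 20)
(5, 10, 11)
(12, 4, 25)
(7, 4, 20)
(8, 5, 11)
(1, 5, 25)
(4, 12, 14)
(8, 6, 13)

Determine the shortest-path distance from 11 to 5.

Settle nodes by increasing distance from 11:
11: 0
3: 15  (via 11)
8: 21  (via 3)
4: 27  (via 8)
5: 29  (via 4)
Shortest route: 11–3–8–4–5 = 29 m.

29 m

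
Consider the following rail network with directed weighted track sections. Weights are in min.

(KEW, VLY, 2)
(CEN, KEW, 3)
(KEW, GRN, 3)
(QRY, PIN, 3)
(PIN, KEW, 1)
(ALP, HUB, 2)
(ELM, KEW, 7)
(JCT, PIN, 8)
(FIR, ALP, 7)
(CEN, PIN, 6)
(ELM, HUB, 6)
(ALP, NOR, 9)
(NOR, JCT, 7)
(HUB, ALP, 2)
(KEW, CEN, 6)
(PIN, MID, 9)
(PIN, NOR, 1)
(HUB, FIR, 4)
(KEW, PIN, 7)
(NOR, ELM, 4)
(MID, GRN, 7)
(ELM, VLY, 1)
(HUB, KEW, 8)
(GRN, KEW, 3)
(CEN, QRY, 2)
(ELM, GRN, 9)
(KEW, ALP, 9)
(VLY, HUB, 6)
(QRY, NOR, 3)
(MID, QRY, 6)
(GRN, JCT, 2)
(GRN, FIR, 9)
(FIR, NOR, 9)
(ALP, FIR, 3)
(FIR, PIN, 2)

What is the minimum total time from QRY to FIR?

Settle nodes by increasing distance from QRY:
QRY: 0
PIN: 3  (via QRY)
NOR: 3  (via QRY)
KEW: 4  (via PIN)
VLY: 6  (via KEW)
ELM: 7  (via NOR)
GRN: 7  (via KEW)
JCT: 9  (via GRN)
CEN: 10  (via KEW)
HUB: 12  (via VLY)
MID: 12  (via PIN)
ALP: 13  (via KEW)
FIR: 16  (via GRN)
Shortest route: QRY–PIN–KEW–GRN–FIR = 16 min.

16 min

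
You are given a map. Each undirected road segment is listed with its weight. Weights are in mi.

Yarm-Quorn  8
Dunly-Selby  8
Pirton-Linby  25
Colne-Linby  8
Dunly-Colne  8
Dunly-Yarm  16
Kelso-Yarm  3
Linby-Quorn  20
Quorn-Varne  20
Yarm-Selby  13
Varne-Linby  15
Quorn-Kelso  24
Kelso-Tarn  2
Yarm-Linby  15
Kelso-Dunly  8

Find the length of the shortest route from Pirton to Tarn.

45 mi

Shortest distances from Pirton:
Pirton: 0
Linby: 25  (via Pirton)
Colne: 33  (via Linby)
Varne: 40  (via Linby)
Yarm: 40  (via Linby)
Dunly: 41  (via Colne)
Kelso: 43  (via Yarm)
Tarn: 45  (via Kelso)
Shortest route: Pirton → Linby → Yarm → Kelso → Tarn = 45 mi.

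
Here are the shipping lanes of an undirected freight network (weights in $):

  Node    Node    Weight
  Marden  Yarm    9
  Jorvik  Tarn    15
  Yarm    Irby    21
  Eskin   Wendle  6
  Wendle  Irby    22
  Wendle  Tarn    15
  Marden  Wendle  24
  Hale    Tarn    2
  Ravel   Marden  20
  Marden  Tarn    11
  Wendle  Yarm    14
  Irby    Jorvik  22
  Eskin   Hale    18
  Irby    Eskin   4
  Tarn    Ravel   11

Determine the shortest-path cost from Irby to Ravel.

Candidate routes:
Irby - Eskin - Hale - Tarn - Ravel: 4+18+2+11 = 35
Irby - Eskin - Wendle - Tarn - Ravel: 4+6+15+11 = 36
Cheapest is Irby - Eskin - Hale - Tarn - Ravel at $35.

$35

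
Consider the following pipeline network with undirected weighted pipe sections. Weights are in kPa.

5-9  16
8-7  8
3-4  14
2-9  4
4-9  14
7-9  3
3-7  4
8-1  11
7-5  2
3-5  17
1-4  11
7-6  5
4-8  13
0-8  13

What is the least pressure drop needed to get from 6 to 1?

24 kPa

Candidate routes:
6–7–3–4–1: 5+4+14+11 = 34
6–7–9–4–1: 5+3+14+11 = 33
6–7–8–1: 5+8+11 = 24
6–7–8–4–1: 5+8+13+11 = 37
Cheapest is 6–7–8–1 at 24 kPa.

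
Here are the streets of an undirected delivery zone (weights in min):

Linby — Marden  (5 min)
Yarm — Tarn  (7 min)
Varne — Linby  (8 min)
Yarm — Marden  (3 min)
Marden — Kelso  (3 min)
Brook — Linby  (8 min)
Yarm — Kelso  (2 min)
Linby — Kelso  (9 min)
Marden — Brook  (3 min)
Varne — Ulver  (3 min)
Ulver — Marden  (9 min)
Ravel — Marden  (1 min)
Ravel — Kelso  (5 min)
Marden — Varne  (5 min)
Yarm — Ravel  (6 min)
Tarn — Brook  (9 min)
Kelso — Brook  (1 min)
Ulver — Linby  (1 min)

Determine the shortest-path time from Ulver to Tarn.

16 min

Settle nodes by increasing distance from Ulver:
Ulver: 0
Linby: 1  (via Ulver)
Varne: 3  (via Ulver)
Marden: 6  (via Linby)
Ravel: 7  (via Marden)
Brook: 9  (via Linby)
Yarm: 9  (via Marden)
Kelso: 9  (via Marden)
Tarn: 16  (via Yarm)
Shortest route: Ulver → Linby → Marden → Yarm → Tarn = 16 min.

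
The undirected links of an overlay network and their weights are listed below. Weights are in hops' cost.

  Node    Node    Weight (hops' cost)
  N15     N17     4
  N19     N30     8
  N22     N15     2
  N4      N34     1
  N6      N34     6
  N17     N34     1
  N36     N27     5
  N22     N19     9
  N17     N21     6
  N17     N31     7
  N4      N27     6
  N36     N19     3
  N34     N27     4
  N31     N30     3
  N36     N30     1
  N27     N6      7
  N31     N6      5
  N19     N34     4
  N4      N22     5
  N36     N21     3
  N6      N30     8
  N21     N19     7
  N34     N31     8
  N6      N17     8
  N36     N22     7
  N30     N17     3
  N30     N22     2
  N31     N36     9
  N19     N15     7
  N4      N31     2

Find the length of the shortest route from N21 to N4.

Enumerating some paths:
N21 - N36 - N30 - N31 - N4: 3+1+3+2 = 9
N21 - N36 - N30 - N17 - N34 - N4: 3+1+3+1+1 = 9
N21 - N17 - N34 - N4: 6+1+1 = 8
Cheapest is N21 - N17 - N34 - N4 at 8 hops' cost.

8 hops' cost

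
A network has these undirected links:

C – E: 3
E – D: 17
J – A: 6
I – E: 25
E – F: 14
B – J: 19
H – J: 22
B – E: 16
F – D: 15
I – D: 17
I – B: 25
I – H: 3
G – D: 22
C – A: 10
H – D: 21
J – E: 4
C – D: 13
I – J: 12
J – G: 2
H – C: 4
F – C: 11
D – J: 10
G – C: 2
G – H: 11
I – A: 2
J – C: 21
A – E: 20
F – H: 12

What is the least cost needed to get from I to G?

Running Dijkstra from I:
I: 0
A: 2  (via I)
H: 3  (via I)
C: 7  (via H)
J: 8  (via A)
G: 9  (via C)
Shortest route: I → H → C → G = 9.

9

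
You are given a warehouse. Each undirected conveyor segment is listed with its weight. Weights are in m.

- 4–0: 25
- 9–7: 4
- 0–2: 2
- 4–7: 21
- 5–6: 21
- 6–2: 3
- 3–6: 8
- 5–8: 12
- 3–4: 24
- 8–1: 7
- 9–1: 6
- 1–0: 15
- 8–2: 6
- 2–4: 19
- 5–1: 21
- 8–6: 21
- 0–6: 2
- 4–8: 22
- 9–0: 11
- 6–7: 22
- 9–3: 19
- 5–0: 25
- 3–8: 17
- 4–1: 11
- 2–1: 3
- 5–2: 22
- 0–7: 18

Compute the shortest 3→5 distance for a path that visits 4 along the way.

Shortest 3→4: 3–4 = 24
Shortest 4→5: 4–1–8–5 = 30
Total via 4: 24 + 30 = 54 m.

54 m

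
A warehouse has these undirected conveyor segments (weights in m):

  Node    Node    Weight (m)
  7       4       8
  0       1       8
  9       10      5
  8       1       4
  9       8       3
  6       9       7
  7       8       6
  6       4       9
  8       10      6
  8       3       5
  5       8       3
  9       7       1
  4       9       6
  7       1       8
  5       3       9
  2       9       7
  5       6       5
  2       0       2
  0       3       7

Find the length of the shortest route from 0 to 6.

Running Dijkstra from 0:
0: 0
2: 2  (via 0)
3: 7  (via 0)
1: 8  (via 0)
9: 9  (via 2)
7: 10  (via 9)
8: 12  (via 3)
10: 14  (via 9)
4: 15  (via 9)
5: 15  (via 8)
6: 16  (via 9)
Shortest route: 0 → 2 → 9 → 6 = 16 m.

16 m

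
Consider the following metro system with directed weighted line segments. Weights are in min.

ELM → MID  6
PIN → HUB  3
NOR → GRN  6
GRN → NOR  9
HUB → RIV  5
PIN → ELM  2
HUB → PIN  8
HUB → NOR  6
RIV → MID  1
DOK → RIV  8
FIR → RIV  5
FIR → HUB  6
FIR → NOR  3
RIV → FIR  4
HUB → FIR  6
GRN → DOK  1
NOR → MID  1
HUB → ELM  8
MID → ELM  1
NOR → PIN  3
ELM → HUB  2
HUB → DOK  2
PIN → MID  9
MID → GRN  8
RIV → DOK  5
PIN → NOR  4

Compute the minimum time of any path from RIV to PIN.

Compare a few routes:
RIV–MID–ELM–HUB–PIN: 1+1+2+8 = 12
RIV–MID–ELM–HUB–NOR–PIN: 1+1+2+6+3 = 13
RIV–FIR–NOR–PIN: 4+3+3 = 10
The minimum is 10 min via RIV–FIR–NOR–PIN.

10 min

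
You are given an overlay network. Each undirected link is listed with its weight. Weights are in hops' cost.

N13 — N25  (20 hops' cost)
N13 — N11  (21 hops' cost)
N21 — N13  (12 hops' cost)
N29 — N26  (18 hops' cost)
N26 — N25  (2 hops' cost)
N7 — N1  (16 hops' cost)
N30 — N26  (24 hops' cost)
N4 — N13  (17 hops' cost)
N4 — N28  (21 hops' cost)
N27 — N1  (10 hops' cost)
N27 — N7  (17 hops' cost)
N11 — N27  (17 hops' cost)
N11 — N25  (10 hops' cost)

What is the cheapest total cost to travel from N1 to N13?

48 hops' cost

Shortest distances from N1:
N1: 0
N27: 10  (via N1)
N7: 16  (via N1)
N11: 27  (via N27)
N25: 37  (via N11)
N26: 39  (via N25)
N13: 48  (via N11)
Shortest route: N1–N27–N11–N13 = 48 hops' cost.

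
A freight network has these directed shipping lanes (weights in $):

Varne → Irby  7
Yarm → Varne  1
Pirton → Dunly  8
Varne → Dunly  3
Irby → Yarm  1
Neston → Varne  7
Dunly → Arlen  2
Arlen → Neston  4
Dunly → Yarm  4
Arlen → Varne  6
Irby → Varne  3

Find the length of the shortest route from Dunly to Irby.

Candidate routes:
Dunly–Arlen–Neston–Varne–Irby: 2+4+7+7 = 20
Dunly–Yarm–Varne–Irby: 4+1+7 = 12
Dunly–Arlen–Varne–Irby: 2+6+7 = 15
Cheapest is Dunly–Yarm–Varne–Irby at $12.

$12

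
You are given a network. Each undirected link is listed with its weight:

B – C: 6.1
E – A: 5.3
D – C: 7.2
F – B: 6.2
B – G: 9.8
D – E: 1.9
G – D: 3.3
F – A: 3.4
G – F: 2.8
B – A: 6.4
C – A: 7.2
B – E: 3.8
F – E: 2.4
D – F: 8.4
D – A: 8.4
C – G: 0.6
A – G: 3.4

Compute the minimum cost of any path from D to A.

6.7

Settle nodes by increasing distance from D:
D: 0
E: 1.9  (via D)
G: 3.3  (via D)
C: 3.9  (via G)
F: 4.3  (via E)
B: 5.7  (via E)
A: 6.7  (via G)
Shortest route: D → G → A = 6.7.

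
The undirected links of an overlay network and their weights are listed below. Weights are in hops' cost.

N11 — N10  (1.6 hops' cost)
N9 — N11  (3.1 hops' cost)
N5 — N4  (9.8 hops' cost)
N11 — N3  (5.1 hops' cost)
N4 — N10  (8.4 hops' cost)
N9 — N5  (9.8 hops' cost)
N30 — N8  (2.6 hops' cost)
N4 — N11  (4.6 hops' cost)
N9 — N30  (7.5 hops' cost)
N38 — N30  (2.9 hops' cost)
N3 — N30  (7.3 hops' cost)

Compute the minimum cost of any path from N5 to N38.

20.2 hops' cost

Shortest distances from N5:
N5: 0
N4: 9.8  (via N5)
N9: 9.8  (via N5)
N11: 12.9  (via N9)
N10: 14.5  (via N11)
N30: 17.3  (via N9)
N3: 18  (via N11)
N8: 19.9  (via N30)
N38: 20.2  (via N30)
Shortest route: N5–N9–N30–N38 = 20.2 hops' cost.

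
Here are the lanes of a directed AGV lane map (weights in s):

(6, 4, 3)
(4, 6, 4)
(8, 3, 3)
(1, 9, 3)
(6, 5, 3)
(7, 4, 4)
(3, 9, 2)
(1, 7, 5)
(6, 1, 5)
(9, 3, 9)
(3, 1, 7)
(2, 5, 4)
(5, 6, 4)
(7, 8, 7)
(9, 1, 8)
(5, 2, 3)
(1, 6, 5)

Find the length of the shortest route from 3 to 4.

15 s

Enumerating some paths:
3 - 9 - 1 - 6 - 4: 2+8+5+3 = 18
3 - 1 - 6 - 4: 7+5+3 = 15
3 - 1 - 7 - 4: 7+5+4 = 16
The minimum is 15 s via 3 - 1 - 6 - 4.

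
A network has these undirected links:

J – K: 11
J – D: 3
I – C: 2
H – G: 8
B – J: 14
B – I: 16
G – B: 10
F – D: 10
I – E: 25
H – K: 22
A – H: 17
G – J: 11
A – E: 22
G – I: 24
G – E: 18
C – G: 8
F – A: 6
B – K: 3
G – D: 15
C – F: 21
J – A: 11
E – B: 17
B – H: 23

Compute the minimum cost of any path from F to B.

Compare a few routes:
F - A - J - B: 6+11+14 = 31
F - D - J - B: 10+3+14 = 27
Cheapest is F - D - J - B at 27.

27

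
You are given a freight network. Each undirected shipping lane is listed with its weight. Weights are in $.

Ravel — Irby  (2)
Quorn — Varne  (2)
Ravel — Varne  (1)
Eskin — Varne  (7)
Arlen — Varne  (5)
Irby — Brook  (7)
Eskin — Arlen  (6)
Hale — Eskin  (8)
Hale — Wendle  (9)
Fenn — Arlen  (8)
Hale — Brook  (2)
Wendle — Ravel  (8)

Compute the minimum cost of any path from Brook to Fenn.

Enumerating some paths:
Brook - Irby - Ravel - Varne - Arlen - Fenn: 7+2+1+5+8 = 23
Brook - Hale - Eskin - Arlen - Fenn: 2+8+6+8 = 24
Brook - Hale - Eskin - Varne - Arlen - Fenn: 2+8+7+5+8 = 30
The minimum is $23 via Brook - Irby - Ravel - Varne - Arlen - Fenn.

$23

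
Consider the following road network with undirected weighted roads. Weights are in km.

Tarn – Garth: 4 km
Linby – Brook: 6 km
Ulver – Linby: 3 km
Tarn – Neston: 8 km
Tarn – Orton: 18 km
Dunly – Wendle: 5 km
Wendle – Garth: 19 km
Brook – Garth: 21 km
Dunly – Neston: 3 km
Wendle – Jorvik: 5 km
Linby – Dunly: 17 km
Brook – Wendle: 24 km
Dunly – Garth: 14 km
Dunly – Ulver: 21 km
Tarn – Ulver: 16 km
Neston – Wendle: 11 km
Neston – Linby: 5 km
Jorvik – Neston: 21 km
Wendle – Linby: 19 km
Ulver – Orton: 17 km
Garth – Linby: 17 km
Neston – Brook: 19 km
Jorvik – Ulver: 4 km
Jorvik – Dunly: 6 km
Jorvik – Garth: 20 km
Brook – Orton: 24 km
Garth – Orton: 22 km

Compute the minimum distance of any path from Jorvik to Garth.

20 km

Enumerating some paths:
Jorvik–Dunly–Neston–Tarn–Garth: 6+3+8+4 = 21
Jorvik–Wendle–Garth: 5+19 = 24
Jorvik–Garth: 20 = 20
The minimum is 20 km via Jorvik–Garth.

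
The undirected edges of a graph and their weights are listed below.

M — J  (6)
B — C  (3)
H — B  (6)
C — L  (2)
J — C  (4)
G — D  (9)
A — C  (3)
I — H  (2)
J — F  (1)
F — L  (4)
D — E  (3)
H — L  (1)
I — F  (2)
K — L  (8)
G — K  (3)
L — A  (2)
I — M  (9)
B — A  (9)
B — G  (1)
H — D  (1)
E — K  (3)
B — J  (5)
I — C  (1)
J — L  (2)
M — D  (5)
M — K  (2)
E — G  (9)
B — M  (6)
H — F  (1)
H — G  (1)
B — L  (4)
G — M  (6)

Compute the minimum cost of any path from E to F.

Settle nodes by increasing distance from E:
E: 0
D: 3  (via E)
K: 3  (via E)
H: 4  (via D)
F: 5  (via H)
Shortest route: E → D → H → F = 5.

5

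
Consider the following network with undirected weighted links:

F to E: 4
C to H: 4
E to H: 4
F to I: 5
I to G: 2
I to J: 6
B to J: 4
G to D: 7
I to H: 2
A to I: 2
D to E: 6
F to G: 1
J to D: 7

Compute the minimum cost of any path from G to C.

8

Candidate routes:
G - F - E - H - C: 1+4+4+4 = 13
G - I - H - C: 2+2+4 = 8
G - F - I - H - C: 1+5+2+4 = 12
The minimum is 8 via G - I - H - C.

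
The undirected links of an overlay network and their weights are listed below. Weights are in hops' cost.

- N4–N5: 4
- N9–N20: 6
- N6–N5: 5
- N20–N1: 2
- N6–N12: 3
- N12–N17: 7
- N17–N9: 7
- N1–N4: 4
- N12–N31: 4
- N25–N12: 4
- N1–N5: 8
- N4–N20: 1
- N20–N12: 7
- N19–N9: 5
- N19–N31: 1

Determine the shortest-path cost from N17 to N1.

15 hops' cost

Compare a few routes:
N17–N12–N20–N1: 7+7+2 = 16
N17–N9–N20–N1: 7+6+2 = 15
N17–N9–N20–N4–N1: 7+6+1+4 = 18
Cheapest is N17–N9–N20–N1 at 15 hops' cost.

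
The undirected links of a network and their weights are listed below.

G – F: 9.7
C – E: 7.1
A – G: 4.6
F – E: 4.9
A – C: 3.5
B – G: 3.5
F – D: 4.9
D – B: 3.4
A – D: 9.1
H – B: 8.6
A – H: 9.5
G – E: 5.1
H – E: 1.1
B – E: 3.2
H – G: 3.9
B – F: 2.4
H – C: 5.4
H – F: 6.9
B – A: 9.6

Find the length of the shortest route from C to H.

Compare a few routes:
C–E–H: 7.1+1.1 = 8.2
C–H: 5.4 = 5.4
The minimum is 5.4 via C–H.

5.4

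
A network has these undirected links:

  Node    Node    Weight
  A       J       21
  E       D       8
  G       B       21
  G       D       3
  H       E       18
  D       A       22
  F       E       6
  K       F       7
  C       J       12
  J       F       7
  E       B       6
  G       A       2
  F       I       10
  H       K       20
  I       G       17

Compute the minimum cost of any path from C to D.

Settle nodes by increasing distance from C:
C: 0
J: 12  (via C)
F: 19  (via J)
E: 25  (via F)
K: 26  (via F)
I: 29  (via F)
B: 31  (via E)
A: 33  (via J)
D: 33  (via E)
Shortest route: C–J–F–E–D = 33.

33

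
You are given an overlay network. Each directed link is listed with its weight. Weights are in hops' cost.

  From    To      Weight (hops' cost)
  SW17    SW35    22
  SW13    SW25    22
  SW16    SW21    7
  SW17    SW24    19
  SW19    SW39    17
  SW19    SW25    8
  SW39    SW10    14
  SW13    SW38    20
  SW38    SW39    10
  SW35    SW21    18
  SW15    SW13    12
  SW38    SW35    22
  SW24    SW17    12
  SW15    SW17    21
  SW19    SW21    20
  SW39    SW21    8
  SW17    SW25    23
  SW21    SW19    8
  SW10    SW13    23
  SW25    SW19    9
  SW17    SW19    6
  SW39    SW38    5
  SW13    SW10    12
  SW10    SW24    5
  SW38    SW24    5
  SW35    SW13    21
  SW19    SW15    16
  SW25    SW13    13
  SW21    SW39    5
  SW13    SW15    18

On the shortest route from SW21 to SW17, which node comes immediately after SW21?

Compare a few routes:
SW21 - SW19 - SW15 - SW17: 8+16+21 = 45
SW21 - SW19 - SW39 - SW38 - SW24 - SW17: 8+17+5+5+12 = 47
SW21 - SW39 - SW38 - SW24 - SW17: 5+5+5+12 = 27
SW21 - SW39 - SW10 - SW24 - SW17: 5+14+5+12 = 36
Cheapest is SW21 - SW39 - SW38 - SW24 - SW17 at 27 hops' cost.
So from SW21 the first move is to SW39.

SW39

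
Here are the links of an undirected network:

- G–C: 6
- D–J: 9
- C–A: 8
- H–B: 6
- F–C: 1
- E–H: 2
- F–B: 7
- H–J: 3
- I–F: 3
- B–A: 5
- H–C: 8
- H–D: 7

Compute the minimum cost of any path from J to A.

Compare a few routes:
J–H–C–F–B–A: 3+8+1+7+5 = 24
J–H–C–A: 3+8+8 = 19
J–H–B–F–C–A: 3+6+7+1+8 = 25
J–H–B–A: 3+6+5 = 14
The minimum is 14 via J–H–B–A.

14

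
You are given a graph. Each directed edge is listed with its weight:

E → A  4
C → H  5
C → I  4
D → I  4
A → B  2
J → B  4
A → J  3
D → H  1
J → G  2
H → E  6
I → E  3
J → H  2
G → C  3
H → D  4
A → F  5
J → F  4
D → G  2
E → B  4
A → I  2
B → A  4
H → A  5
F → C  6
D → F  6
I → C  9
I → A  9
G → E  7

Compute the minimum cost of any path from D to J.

Compare a few routes:
D - H - E - A - J: 1+6+4+3 = 14
D - H - A - J: 1+5+3 = 9
Cheapest is D - H - A - J at 9.

9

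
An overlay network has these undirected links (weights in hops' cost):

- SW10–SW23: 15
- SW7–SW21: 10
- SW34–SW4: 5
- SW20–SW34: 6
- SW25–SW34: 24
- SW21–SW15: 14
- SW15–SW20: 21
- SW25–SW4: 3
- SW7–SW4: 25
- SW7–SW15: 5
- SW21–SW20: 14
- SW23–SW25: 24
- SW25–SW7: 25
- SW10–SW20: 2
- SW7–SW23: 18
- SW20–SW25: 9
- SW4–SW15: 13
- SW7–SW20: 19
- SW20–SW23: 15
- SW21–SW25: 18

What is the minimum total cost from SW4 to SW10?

13 hops' cost

Enumerating some paths:
SW4–SW34–SW20–SW10: 5+6+2 = 13
SW4–SW25–SW20–SW10: 3+9+2 = 14
Cheapest is SW4–SW34–SW20–SW10 at 13 hops' cost.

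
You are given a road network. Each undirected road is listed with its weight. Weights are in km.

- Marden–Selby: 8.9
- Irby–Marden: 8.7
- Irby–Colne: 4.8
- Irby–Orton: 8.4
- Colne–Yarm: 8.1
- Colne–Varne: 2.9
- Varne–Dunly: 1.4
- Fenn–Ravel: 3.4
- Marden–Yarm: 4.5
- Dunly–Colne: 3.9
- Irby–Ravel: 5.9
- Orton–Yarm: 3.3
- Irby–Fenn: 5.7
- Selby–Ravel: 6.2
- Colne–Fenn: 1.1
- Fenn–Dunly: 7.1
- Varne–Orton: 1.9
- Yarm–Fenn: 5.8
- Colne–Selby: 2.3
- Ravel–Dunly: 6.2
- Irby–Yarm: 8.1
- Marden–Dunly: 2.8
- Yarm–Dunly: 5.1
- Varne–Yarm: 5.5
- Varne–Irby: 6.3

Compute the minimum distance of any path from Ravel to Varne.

7.4 km

Shortest distances from Ravel:
Ravel: 0
Fenn: 3.4  (via Ravel)
Colne: 4.5  (via Fenn)
Irby: 5.9  (via Ravel)
Dunly: 6.2  (via Ravel)
Selby: 6.2  (via Ravel)
Varne: 7.4  (via Colne)
Shortest route: Ravel–Fenn–Colne–Varne = 7.4 km.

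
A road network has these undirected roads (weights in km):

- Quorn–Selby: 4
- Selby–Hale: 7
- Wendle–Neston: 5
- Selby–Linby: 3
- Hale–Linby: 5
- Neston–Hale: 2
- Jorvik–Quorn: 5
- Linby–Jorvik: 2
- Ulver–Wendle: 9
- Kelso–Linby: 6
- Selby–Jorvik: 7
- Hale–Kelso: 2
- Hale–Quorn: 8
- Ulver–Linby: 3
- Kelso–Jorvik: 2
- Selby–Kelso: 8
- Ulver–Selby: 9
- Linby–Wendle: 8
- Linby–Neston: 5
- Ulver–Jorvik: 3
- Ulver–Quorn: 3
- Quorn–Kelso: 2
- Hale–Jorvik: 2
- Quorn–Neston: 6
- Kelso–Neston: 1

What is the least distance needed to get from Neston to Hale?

2 km

Compare a few routes:
Neston → Kelso → Jorvik → Hale: 1+2+2 = 5
Neston → Kelso → Hale: 1+2 = 3
Neston → Hale: 2 = 2
Cheapest is Neston → Hale at 2 km.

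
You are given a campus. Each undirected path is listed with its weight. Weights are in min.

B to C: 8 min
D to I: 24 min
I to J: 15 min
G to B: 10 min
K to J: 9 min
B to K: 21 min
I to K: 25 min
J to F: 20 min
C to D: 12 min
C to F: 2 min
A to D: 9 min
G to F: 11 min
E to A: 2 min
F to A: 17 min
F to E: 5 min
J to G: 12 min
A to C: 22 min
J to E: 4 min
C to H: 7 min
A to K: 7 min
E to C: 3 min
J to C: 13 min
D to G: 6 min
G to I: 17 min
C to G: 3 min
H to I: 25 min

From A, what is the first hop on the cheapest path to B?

Compare a few routes:
A–E–C–B: 2+3+8 = 13
A–E–F–C–B: 2+5+2+8 = 17
Cheapest is A–E–C–B at 13 min.
So from A the first move is to E.

E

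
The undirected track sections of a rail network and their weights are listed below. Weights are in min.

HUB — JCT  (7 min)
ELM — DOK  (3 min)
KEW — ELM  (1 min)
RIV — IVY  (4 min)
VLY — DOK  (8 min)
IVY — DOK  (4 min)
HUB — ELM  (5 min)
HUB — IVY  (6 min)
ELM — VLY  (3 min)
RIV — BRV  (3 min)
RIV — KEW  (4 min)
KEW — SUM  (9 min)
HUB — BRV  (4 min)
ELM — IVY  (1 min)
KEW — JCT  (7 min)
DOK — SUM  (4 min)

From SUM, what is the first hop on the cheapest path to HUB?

Candidate routes:
SUM–DOK–ELM–IVY–HUB: 4+3+1+6 = 14
SUM–DOK–ELM–HUB: 4+3+5 = 12
The minimum is 12 min via SUM–DOK–ELM–HUB.
So from SUM the first move is to DOK.

DOK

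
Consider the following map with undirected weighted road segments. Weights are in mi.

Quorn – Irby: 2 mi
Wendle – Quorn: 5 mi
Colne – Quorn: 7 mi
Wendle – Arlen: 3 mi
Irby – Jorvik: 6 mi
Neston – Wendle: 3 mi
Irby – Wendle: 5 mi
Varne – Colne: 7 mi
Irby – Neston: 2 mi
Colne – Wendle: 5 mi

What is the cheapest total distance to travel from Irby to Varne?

Settle nodes by increasing distance from Irby:
Irby: 0
Neston: 2  (via Irby)
Quorn: 2  (via Irby)
Wendle: 5  (via Irby)
Jorvik: 6  (via Irby)
Arlen: 8  (via Wendle)
Colne: 9  (via Quorn)
Varne: 16  (via Colne)
Shortest route: Irby → Quorn → Colne → Varne = 16 mi.

16 mi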